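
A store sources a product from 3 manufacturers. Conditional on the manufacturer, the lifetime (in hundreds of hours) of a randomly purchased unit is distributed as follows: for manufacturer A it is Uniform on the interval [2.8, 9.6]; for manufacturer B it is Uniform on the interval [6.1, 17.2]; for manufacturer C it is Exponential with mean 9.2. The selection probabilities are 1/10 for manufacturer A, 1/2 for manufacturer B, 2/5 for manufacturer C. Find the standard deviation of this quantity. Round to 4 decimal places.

6.5131

Per component, A: μ=6.2, E[X²]=42.2933; B: μ=11.65, E[X²]=145.99; C: μ=9.2, E[X²]=169.28.
E[X] = 0.1·6.2 + 0.5·11.65 + 0.4·9.2 = 10.125.
E[X²] = 0.1·42.2933 + 0.5·145.99 + 0.4·169.28 = 144.936.
Var(X) = E[X²] − (E[X])² = 144.936 − 102.516 = 42.4207.
SD(X) = √42.4207 = 6.51312.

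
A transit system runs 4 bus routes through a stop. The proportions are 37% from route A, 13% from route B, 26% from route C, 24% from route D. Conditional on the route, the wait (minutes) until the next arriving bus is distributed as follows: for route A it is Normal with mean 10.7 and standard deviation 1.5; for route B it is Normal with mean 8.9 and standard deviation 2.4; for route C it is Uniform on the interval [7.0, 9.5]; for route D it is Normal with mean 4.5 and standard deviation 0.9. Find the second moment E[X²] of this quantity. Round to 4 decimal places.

77.1260

For each component E[X²] = Var + (mean)², giving A: 116.74; B: 84.97; C: 68.5833; D: 21.06.
Overall E[X²] = 0.37·116.74 + 0.13·84.97 + 0.26·68.5833 + 0.24·21.06 = 77.126.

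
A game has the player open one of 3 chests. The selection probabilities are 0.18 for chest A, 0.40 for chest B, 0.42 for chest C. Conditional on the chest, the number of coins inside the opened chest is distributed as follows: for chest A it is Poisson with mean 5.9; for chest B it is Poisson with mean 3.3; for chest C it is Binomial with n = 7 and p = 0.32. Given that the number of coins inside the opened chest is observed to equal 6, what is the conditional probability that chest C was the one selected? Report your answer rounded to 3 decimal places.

Likelihoods P(X=6 | ·): A: 0.160488; B: 0.0661575; C: 0.00511101.
Posterior ∝ prior × likelihood. Numerator for C: 0.42·0.00511101 = 0.00214662.
Normalizing constant: 0.18·0.160488 + 0.4·0.0661575 + 0.42·0.00511101 = 0.0574975.
P(C | observation) = 0.00214662 / 0.0574975 = 0.0373343.

0.037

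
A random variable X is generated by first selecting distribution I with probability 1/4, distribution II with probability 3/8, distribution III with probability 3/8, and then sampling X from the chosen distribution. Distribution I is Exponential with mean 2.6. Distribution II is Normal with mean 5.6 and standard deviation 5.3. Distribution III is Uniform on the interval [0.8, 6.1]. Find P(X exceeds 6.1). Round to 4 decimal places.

0.1973

Conditional on each component, P(X > 6.1): I: 0.0957367; II: 0.46242; III: 0.
By total probability, P(X > 6.1) = 0.25·0.0957367 + 0.375·0.46242 + 0.375·0 = 0.197342.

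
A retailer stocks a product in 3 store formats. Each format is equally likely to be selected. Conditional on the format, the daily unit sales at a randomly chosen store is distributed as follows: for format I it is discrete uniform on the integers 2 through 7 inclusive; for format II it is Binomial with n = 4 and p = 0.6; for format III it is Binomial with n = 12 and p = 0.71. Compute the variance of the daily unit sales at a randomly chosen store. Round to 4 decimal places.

Per component, I: μ=4.5, E[X²]=23.1667; II: μ=2.4, E[X²]=6.72; III: μ=8.52, E[X²]=75.0612.
E[X] = 0.333333·4.5 + 0.333333·2.4 + 0.333333·8.52 = 5.14.
E[X²] = 0.333333·23.1667 + 0.333333·6.72 + 0.333333·75.0612 = 34.9826.
Var(X) = E[X²] − (E[X])² = 34.9826 − 26.4196 = 8.56302.

8.5630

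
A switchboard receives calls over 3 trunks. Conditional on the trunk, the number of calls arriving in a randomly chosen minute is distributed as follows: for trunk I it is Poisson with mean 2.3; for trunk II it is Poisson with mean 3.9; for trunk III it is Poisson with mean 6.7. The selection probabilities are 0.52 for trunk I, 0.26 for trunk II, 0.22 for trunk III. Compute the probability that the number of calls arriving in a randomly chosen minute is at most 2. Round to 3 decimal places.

Conditional on each trunk, P(X ≤ 2): I: 0.596039; II: 0.253125; III: 0.0371058.
By total probability, P(X ≤ 2) = 0.52·0.596039 + 0.26·0.253125 + 0.22·0.0371058 = 0.383916.

0.384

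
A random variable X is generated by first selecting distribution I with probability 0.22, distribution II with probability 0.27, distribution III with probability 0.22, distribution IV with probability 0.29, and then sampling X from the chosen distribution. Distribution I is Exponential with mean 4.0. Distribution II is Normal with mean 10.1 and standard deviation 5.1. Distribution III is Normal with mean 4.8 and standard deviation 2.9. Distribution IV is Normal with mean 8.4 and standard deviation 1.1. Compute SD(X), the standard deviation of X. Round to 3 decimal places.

Per component, I: μ=4, E[X²]=32; II: μ=10.1, E[X²]=128.02; III: μ=4.8, E[X²]=31.45; IV: μ=8.4, E[X²]=71.77.
E[X] = 0.22·4 + 0.27·10.1 + 0.22·4.8 + 0.29·8.4 = 7.099.
E[X²] = 0.22·32 + 0.27·128.02 + 0.22·31.45 + 0.29·71.77 = 69.3377.
Var(X) = E[X²] − (E[X])² = 69.3377 − 50.3958 = 18.9419.
SD(X) = √18.9419 = 4.35223.

4.352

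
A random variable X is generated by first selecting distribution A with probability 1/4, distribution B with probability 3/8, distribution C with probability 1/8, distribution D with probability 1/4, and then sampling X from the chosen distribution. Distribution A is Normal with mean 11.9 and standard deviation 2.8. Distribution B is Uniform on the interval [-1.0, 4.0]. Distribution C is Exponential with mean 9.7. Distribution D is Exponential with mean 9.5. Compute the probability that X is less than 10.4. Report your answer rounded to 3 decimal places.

Conditional on each component, P(X < 10.4): A: 0.296078; B: 1; C: 0.657733; D: 0.665372.
By total probability, P(X < 10.4) = 0.25·0.296078 + 0.375·1 + 0.125·0.657733 + 0.25·0.665372 = 0.697579.

0.698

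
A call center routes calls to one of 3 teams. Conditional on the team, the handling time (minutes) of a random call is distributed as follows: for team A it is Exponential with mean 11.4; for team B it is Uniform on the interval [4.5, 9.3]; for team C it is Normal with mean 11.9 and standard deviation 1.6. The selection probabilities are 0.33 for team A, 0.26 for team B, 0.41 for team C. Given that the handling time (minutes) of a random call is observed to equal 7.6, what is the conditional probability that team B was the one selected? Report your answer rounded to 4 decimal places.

0.7545

Likelihoods f(7.6 | ·): A: 0.0450366; B: 0.208333; C: 0.00673613.
Posterior ∝ prior × likelihood. Numerator for B: 0.26·0.208333 = 0.0541667.
Normalizing constant: 0.33·0.0450366 + 0.26·0.208333 + 0.41·0.00673613 = 0.0717906.
P(B | observation) = 0.0541667 / 0.0717906 = 0.75451.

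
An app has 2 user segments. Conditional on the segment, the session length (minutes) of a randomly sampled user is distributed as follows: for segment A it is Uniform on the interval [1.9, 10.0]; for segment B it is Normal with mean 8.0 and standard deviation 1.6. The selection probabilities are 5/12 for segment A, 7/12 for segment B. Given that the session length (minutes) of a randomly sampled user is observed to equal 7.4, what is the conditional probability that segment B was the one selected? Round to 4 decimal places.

0.7249

Likelihoods f(7.4 | ·): A: 0.123457; B: 0.232409.
Posterior ∝ prior × likelihood. Numerator for B: 0.583333·0.232409 = 0.135572.
Normalizing constant: 0.416667·0.123457 + 0.583333·0.232409 = 0.187012.
P(B | observation) = 0.135572 / 0.187012 = 0.724936.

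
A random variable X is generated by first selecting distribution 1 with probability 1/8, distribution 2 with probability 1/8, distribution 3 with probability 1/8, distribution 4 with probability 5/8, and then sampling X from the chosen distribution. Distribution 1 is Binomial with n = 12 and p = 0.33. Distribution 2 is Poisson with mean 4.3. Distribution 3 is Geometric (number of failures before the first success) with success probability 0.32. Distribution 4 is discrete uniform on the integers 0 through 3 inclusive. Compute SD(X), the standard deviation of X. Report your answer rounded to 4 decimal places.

1.9299

Per component, 1: μ=3.96, E[X²]=18.3348; 2: μ=4.3, E[X²]=22.79; 3: μ=2.125, E[X²]=11.1562; 4: μ=1.5, E[X²]=3.5.
E[X] = 0.125·3.96 + 0.125·4.3 + 0.125·2.125 + 0.625·1.5 = 2.23562.
E[X²] = 0.125·18.3348 + 0.125·22.79 + 0.125·11.1562 + 0.625·3.5 = 8.72263.
Var(X) = E[X²] − (E[X])² = 8.72263 − 4.99802 = 3.72461.
SD(X) = √3.72461 = 1.92993.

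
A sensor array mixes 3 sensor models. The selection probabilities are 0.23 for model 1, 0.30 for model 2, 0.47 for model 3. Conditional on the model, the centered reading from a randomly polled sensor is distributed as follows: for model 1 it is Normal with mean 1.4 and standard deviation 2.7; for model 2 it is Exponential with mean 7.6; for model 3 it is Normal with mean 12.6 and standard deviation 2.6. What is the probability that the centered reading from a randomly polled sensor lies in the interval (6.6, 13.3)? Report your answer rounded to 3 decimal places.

Conditional on each model, P(6.6 < X < 13.3): 1: 0.0270516; 2: 0.24584; 3: 0.595616.
By total probability, P(6.6 < X < 13.3) = 0.23·0.0270516 + 0.3·0.24584 + 0.47·0.595616 = 0.359913.

0.360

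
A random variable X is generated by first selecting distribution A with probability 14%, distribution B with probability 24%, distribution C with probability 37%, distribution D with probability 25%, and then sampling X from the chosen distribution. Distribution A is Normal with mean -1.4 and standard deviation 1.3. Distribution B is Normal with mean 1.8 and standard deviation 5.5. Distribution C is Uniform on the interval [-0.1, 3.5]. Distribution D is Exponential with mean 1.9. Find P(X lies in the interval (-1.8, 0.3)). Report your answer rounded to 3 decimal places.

Conditional on each component, P(-1.8 < X < 0.3): A: 0.525353; B: 0.136151; C: 0.111111; D: 0.14606.
By total probability, P(-1.8 < X < 0.3) = 0.14·0.525353 + 0.24·0.136151 + 0.37·0.111111 + 0.25·0.14606 = 0.183852.

0.184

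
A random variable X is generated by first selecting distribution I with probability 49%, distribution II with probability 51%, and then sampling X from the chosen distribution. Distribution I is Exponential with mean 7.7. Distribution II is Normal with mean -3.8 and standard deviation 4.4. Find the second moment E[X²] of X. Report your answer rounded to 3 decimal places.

For each component E[X²] = Var + (mean)², giving I: 118.58; II: 33.8.
Overall E[X²] = 0.49·118.58 + 0.51·33.8 = 75.3422.

75.342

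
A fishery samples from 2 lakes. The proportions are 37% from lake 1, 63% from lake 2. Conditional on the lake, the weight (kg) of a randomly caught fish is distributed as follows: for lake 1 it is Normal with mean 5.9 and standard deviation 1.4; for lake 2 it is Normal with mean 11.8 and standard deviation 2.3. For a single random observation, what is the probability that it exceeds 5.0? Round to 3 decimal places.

Conditional on each lake, P(X > 5.0): 1: 0.739842; 2: 0.998444.
By total probability, P(X > 5.0) = 0.37·0.739842 + 0.63·0.998444 = 0.902761.

0.903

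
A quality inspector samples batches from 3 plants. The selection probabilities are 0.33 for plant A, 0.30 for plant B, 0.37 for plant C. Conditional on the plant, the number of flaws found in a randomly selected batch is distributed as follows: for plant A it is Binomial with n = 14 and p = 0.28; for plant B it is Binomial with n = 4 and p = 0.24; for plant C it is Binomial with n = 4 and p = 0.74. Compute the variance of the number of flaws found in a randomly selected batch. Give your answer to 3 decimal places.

Per component, A: μ=3.92, E[X²]=18.1888; B: μ=0.96, E[X²]=1.6512; C: μ=2.96, E[X²]=9.5312.
E[X] = 0.33·3.92 + 0.3·0.96 + 0.37·2.96 = 2.6768.
E[X²] = 0.33·18.1888 + 0.3·1.6512 + 0.37·9.5312 = 10.0242.
Var(X) = E[X²] − (E[X])² = 10.0242 − 7.16526 = 2.85895.

2.859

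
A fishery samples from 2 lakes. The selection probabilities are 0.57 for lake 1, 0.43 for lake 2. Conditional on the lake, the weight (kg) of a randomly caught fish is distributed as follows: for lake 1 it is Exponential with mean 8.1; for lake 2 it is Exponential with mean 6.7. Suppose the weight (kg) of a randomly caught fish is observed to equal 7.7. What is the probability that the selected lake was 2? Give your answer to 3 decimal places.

0.428

Likelihoods f(7.7 | ·): 1: 0.0477163; 2: 0.0472945.
Posterior ∝ prior × likelihood. Numerator for 2: 0.43·0.0472945 = 0.0203366.
Normalizing constant: 0.57·0.0477163 + 0.43·0.0472945 = 0.047535.
P(2 | observation) = 0.0203366 / 0.047535 = 0.427825.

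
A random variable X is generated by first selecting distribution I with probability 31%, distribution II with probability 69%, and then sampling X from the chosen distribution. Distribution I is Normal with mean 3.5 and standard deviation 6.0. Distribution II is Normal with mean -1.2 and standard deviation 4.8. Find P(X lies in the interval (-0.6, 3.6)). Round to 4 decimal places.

Conditional on each component, P(-0.6 < X < 3.6): I: 0.259451; II: 0.291607.
By total probability, P(-0.6 < X < 3.6) = 0.31·0.259451 + 0.69·0.291607 = 0.281638.

0.2816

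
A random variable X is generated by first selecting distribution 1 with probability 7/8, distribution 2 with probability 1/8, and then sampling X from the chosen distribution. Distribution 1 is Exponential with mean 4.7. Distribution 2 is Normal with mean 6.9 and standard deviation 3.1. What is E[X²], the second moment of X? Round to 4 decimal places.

45.8100

For each component E[X²] = Var + (mean)², giving 1: 44.18; 2: 57.22.
Overall E[X²] = 0.875·44.18 + 0.125·57.22 = 45.81.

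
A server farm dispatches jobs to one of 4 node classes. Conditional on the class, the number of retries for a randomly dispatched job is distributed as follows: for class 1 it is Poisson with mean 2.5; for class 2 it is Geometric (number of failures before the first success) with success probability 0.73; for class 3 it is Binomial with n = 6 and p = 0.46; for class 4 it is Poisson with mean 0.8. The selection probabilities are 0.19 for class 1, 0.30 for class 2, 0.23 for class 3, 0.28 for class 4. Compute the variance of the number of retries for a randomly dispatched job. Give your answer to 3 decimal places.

2.266

Per component, 1: μ=2.5, E[X²]=8.75; 2: μ=0.369863, E[X²]=0.64346; 3: μ=2.76, E[X²]=9.108; 4: μ=0.8, E[X²]=1.44.
E[X] = 0.19·2.5 + 0.3·0.369863 + 0.23·2.76 + 0.28·0.8 = 1.44476.
E[X²] = 0.19·8.75 + 0.3·0.64346 + 0.23·9.108 + 0.28·1.44 = 4.35358.
Var(X) = E[X²] − (E[X])² = 4.35358 − 2.08733 = 2.26625.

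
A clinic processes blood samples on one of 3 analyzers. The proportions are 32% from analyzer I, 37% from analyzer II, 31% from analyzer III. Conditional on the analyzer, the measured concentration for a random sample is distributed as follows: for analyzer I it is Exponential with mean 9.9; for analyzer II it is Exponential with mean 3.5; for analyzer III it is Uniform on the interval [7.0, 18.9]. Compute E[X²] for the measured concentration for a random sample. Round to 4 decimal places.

For each component E[X²] = Var + (mean)², giving I: 196.02; II: 24.5; III: 179.503.
Overall E[X²] = 0.32·196.02 + 0.37·24.5 + 0.31·179.503 = 127.437.

127.4374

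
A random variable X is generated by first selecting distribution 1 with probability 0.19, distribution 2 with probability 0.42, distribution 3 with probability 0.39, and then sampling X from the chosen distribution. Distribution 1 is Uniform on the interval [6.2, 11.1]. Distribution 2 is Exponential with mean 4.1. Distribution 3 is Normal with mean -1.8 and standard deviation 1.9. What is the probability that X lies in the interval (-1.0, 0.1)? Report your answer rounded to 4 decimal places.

Conditional on each component, P(-1.0 < X < 0.1): 1: 0; 2: 0.0240952; 3: 0.178203.
By total probability, P(-1.0 < X < 0.1) = 0.19·0 + 0.42·0.0240952 + 0.39·0.178203 = 0.0796192.

0.0796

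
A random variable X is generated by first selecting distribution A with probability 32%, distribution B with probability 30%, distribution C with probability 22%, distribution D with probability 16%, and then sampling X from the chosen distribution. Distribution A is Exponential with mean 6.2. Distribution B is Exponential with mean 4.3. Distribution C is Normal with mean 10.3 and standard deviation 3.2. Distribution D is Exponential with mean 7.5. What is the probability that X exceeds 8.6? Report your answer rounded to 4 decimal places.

Conditional on each component, P(X > 8.6): A: 0.249799; B: 0.135335; C: 0.702377; D: 0.317694.
By total probability, P(X > 8.6) = 0.32·0.249799 + 0.3·0.135335 + 0.22·0.702377 + 0.16·0.317694 = 0.32589.

0.3259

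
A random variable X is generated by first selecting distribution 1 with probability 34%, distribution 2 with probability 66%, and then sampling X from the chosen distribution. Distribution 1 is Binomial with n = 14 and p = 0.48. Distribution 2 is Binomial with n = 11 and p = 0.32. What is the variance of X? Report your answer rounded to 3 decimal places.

5.066

Per component, 1: μ=6.72, E[X²]=48.6528; 2: μ=3.52, E[X²]=14.784.
E[X] = 0.34·6.72 + 0.66·3.52 = 4.608.
E[X²] = 0.34·48.6528 + 0.66·14.784 = 26.2994.
Var(X) = E[X²] − (E[X])² = 26.2994 − 21.2337 = 5.06573.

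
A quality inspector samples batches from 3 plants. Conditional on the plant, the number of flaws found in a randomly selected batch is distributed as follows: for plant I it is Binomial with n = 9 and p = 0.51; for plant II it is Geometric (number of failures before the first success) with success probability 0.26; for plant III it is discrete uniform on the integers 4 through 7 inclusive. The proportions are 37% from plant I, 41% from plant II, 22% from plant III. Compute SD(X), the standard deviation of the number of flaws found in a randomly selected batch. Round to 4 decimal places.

Per component, I: μ=4.59, E[X²]=23.3172; II: μ=2.84615, E[X²]=19.0473; III: μ=5.5, E[X²]=31.5.
E[X] = 0.37·4.59 + 0.41·2.84615 + 0.22·5.5 = 4.07522.
E[X²] = 0.37·23.3172 + 0.41·19.0473 + 0.22·31.5 = 23.3668.
Var(X) = E[X²] − (E[X])² = 23.3668 − 16.6074 = 6.75933.
SD(X) = √6.75933 = 2.59987.

2.5999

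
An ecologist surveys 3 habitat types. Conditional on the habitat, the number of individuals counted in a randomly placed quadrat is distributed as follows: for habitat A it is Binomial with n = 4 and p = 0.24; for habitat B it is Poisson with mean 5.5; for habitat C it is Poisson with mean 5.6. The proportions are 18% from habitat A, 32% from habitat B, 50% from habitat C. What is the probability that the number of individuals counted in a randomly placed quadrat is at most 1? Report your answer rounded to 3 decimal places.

Conditional on each habitat, P(X ≤ 1): A: 0.755039; B: 0.026564; C: 0.0244059.
By total probability, P(X ≤ 1) = 0.18·0.755039 + 0.32·0.026564 + 0.5·0.0244059 = 0.15661.

0.157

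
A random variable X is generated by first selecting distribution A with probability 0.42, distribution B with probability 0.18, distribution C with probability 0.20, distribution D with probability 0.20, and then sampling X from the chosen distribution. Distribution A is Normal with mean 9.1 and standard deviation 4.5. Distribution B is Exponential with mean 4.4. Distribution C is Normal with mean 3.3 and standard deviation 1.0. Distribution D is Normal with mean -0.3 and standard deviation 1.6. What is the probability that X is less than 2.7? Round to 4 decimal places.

Conditional on each component, P(X < 2.7): A: 0.0774809; B: 0.458621; C: 0.274253; D: 0.969604.
By total probability, P(X < 2.7) = 0.42·0.0774809 + 0.18·0.458621 + 0.2·0.274253 + 0.2·0.969604 = 0.363865.

0.3639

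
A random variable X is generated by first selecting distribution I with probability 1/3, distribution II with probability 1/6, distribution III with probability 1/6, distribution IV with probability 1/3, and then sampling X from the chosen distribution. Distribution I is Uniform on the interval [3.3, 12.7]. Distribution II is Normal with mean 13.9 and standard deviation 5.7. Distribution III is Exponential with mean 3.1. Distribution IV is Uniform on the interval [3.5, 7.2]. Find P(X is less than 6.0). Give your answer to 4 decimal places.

Conditional on each component, P(X < 6.0): I: 0.287234; II: 0.0828788; III: 0.855646; IV: 0.675676.
By total probability, P(X < 6.0) = 0.333333·0.287234 + 0.166667·0.0828788 + 0.166667·0.855646 + 0.333333·0.675676 = 0.477391.

0.4774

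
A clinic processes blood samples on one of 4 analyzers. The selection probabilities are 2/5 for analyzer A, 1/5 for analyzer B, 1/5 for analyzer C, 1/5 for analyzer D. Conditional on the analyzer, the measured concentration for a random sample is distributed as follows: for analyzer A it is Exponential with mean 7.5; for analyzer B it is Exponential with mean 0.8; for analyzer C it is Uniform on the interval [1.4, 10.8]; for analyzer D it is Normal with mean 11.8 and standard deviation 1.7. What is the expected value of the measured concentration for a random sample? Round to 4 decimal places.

Component means — A: 7.5; B: 0.8; C: 6.1; D: 11.8.
E[X] = 0.4·7.5 + 0.2·0.8 + 0.2·6.1 + 0.2·11.8 = 6.74.

6.7400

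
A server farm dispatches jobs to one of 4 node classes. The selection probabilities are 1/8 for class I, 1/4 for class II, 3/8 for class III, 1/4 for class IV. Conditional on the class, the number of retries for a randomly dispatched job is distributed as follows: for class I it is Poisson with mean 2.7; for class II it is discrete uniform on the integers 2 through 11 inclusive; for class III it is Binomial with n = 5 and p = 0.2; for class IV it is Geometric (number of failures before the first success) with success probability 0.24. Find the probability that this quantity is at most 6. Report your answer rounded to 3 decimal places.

Conditional on each class, P(X ≤ 6): I: 0.979431; II: 0.5; III: 1; IV: 0.853548.
By total probability, P(X ≤ 6) = 0.125·0.979431 + 0.25·0.5 + 0.375·1 + 0.25·0.853548 = 0.835816.

0.836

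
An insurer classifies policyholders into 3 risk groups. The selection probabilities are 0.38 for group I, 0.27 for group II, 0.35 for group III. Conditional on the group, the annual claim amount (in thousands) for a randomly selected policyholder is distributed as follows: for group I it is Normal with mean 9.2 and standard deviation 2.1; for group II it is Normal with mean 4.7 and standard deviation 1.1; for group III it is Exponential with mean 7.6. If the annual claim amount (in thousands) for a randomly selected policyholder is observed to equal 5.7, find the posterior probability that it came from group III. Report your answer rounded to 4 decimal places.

Likelihoods f(5.7 | ·): I: 0.0473701; II: 0.239915; III: 0.0621535.
Posterior ∝ prior × likelihood. Numerator for III: 0.35·0.0621535 = 0.0217537.
Normalizing constant: 0.38·0.0473701 + 0.27·0.239915 + 0.35·0.0621535 = 0.104531.
P(III | observation) = 0.0217537 / 0.104531 = 0.208107.

0.2081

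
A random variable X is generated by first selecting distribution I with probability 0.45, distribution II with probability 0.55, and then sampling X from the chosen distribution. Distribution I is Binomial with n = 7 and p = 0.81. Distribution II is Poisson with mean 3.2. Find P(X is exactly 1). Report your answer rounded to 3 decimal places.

Conditional on each component, P(X = 1): I: 0.00026675; II: 0.130439.
By total probability, P(X = 1) = 0.45·0.00026675 + 0.55·0.130439 = 0.0718615.

0.072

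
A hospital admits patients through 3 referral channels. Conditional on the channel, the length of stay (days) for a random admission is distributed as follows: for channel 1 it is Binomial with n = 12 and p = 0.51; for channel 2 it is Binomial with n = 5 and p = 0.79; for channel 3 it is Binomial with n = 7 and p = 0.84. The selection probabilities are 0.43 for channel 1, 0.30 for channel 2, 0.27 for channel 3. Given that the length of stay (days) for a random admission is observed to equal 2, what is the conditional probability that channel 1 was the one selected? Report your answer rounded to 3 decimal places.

Likelihoods P(X=2 | ·): 1: 0.0136976; 2: 0.0577979; 3: 0.00155374.
Posterior ∝ prior × likelihood. Numerator for 1: 0.43·0.0136976 = 0.00588998.
Normalizing constant: 0.43·0.0136976 + 0.3·0.0577979 + 0.27·0.00155374 = 0.0236489.
P(1 | observation) = 0.00588998 / 0.0236489 = 0.24906.

0.249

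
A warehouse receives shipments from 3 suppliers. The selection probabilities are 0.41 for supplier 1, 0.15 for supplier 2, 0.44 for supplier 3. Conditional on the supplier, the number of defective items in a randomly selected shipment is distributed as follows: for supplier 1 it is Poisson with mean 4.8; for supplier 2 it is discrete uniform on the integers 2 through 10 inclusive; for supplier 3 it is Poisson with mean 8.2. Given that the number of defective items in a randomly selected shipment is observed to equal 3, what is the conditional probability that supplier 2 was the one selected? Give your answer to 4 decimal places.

0.1853

Likelihoods P(X=3 | ·): 1: 0.151691; 2: 0.111111; 3: 0.0252392.
Posterior ∝ prior × likelihood. Numerator for 2: 0.15·0.111111 = 0.0166667.
Normalizing constant: 0.41·0.151691 + 0.15·0.111111 + 0.44·0.0252392 = 0.0899651.
P(2 | observation) = 0.0166667 / 0.0899651 = 0.185257.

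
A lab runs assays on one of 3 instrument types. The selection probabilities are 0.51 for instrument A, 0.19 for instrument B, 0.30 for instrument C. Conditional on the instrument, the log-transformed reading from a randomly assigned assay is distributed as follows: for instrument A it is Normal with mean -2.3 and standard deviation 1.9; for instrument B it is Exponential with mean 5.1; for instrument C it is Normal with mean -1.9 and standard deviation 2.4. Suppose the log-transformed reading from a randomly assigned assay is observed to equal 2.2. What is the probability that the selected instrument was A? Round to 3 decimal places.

0.153

Likelihoods f(2.2 | ·): A: 0.0127083; B: 0.127376; C: 0.0386345.
Posterior ∝ prior × likelihood. Numerator for A: 0.51·0.0127083 = 0.00648122.
Normalizing constant: 0.51·0.0127083 + 0.19·0.127376 + 0.3·0.0386345 = 0.042273.
P(A | observation) = 0.00648122 / 0.042273 = 0.153318.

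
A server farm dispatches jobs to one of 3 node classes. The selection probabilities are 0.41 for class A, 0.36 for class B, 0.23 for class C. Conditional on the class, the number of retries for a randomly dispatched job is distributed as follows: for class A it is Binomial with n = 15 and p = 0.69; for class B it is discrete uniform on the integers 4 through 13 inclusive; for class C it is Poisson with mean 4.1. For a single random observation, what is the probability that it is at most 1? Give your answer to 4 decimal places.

0.0194

Conditional on each class, P(X ≤ 1): A: 8.06902e-07; B: 0; C: 0.0845206.
By total probability, P(X ≤ 1) = 0.41·8.06902e-07 + 0.36·0 + 0.23·0.0845206 = 0.0194401.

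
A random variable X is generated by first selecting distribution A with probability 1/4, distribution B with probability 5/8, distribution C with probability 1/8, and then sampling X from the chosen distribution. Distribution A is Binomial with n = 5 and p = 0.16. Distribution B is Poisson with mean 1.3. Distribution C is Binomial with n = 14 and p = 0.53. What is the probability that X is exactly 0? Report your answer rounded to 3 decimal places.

Conditional on each component, P(X = 0): A: 0.418212; B: 0.272532; C: 2.56667e-05.
By total probability, P(X = 0) = 0.25·0.418212 + 0.625·0.272532 + 0.125·2.56667e-05 = 0.274889.

0.275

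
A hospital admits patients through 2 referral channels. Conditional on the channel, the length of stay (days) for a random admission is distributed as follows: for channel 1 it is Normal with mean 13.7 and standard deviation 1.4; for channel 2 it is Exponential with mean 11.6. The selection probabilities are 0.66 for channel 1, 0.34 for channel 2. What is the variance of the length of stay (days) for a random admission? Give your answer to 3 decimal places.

48.034

Per component, 1: μ=13.7, E[X²]=189.65; 2: μ=11.6, E[X²]=269.12.
E[X] = 0.66·13.7 + 0.34·11.6 = 12.986.
E[X²] = 0.66·189.65 + 0.34·269.12 = 216.67.
Var(X) = E[X²] − (E[X])² = 216.67 − 168.636 = 48.0336.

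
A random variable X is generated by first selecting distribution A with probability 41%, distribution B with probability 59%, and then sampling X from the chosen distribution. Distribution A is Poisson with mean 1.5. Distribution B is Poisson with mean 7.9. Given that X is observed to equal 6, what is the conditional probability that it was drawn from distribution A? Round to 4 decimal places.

Likelihoods P(X=6 | ·): A: 0.00352999; B: 0.125171.
Posterior ∝ prior × likelihood. Numerator for A: 0.41·0.00352999 = 0.0014473.
Normalizing constant: 0.41·0.00352999 + 0.59·0.125171 = 0.0752982.
P(A | observation) = 0.0014473 / 0.0752982 = 0.0192209.

0.0192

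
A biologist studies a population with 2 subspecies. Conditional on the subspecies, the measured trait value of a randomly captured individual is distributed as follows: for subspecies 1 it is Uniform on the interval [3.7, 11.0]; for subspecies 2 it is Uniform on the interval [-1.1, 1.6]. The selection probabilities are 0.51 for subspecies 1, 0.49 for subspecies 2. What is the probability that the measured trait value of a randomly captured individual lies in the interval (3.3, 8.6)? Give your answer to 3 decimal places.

Conditional on each subspecies, P(3.3 < X < 8.6): 1: 0.671233; 2: 0.
By total probability, P(3.3 < X < 8.6) = 0.51·0.671233 + 0.49·0 = 0.342329.

0.342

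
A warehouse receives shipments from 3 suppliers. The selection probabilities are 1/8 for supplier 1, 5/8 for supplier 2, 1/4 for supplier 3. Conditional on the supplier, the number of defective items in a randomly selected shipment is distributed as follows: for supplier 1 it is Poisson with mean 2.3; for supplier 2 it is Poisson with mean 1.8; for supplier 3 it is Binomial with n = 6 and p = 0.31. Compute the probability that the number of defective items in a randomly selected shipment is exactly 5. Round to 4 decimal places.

Conditional on each supplier, P(X = 5): 1: 0.053775; 2: 0.0260286; 3: 0.0118525.
By total probability, P(X = 5) = 0.125·0.053775 + 0.625·0.0260286 + 0.25·0.0118525 = 0.0259529.

0.0260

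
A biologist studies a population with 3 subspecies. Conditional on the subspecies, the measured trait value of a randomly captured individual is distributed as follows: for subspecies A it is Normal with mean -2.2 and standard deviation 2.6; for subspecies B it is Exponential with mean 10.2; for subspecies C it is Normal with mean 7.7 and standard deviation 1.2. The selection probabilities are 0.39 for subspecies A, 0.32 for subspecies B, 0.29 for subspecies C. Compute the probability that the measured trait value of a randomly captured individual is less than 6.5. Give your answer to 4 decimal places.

0.5867

Conditional on each subspecies, P(X < 6.5): A: 0.99959; B: 0.471258; C: 0.158655.
By total probability, P(X < 6.5) = 0.39·0.99959 + 0.32·0.471258 + 0.29·0.158655 = 0.586653.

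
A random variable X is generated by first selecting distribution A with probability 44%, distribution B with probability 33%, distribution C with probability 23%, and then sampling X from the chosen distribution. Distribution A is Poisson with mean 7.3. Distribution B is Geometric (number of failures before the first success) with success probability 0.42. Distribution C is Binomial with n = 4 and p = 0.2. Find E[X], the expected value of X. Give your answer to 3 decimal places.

Component means — A: 7.3; B: 1.38095; C: 0.8.
E[X] = 0.44·7.3 + 0.33·1.38095 + 0.23·0.8 = 3.85171.

3.852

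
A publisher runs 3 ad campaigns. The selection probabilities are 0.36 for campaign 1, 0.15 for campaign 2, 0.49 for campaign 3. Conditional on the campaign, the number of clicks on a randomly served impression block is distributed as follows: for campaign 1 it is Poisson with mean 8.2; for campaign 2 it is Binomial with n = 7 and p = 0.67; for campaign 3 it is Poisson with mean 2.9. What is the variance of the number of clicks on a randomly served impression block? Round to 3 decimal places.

Per component, 1: μ=8.2, E[X²]=75.44; 2: μ=4.69, E[X²]=23.5438; 3: μ=2.9, E[X²]=11.31.
E[X] = 0.36·8.2 + 0.15·4.69 + 0.49·2.9 = 5.0765.
E[X²] = 0.36·75.44 + 0.15·23.5438 + 0.49·11.31 = 36.2319.
Var(X) = E[X²] − (E[X])² = 36.2319 − 25.7709 = 10.461.

10.461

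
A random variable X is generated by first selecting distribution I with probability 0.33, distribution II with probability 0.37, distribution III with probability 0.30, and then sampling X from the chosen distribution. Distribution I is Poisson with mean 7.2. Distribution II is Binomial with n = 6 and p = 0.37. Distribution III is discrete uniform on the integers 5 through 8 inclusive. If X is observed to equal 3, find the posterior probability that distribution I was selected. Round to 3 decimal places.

0.141

Likelihoods P(X=3 | ·): I: 0.0464436; II: 0.253313; III: 0.
Posterior ∝ prior × likelihood. Numerator for I: 0.33·0.0464436 = 0.0153264.
Normalizing constant: 0.33·0.0464436 + 0.37·0.253313 + 0.3·0 = 0.109052.
P(I | observation) = 0.0153264 / 0.109052 = 0.140542.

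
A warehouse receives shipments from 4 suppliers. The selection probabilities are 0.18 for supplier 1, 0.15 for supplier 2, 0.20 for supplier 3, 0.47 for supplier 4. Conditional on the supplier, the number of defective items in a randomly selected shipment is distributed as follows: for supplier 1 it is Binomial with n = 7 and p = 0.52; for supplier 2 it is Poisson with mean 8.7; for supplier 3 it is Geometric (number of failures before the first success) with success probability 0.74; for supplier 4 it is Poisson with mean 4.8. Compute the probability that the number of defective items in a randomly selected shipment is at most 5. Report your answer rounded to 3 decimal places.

Conditional on each supplier, P(X ≤ 5): 1: 0.92329; 2: 0.13516; 3: 0.999691; 4: 0.651006.
By total probability, P(X ≤ 5) = 0.18·0.92329 + 0.15·0.13516 + 0.2·0.999691 + 0.47·0.651006 = 0.692377.

0.692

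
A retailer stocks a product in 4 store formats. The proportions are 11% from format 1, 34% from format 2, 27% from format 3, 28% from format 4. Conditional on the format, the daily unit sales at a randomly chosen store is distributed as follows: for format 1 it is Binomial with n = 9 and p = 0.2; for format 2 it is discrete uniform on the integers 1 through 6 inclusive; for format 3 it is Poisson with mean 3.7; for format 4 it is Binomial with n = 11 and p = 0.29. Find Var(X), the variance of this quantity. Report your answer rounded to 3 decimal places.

3.091

Per component, 1: μ=1.8, E[X²]=4.68; 2: μ=3.5, E[X²]=15.1667; 3: μ=3.7, E[X²]=17.39; 4: μ=3.19, E[X²]=12.441.
E[X] = 0.11·1.8 + 0.34·3.5 + 0.27·3.7 + 0.28·3.19 = 3.2802.
E[X²] = 0.11·4.68 + 0.34·15.1667 + 0.27·17.39 + 0.28·12.441 = 13.8502.
Var(X) = E[X²] − (E[X])² = 13.8502 − 10.7597 = 3.09053.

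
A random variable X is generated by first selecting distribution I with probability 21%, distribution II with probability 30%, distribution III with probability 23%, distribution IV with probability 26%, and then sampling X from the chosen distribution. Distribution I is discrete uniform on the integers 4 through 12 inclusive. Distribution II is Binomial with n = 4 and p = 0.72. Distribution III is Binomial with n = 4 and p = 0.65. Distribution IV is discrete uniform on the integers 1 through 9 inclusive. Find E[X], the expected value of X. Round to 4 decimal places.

Component means — I: 8; II: 2.88; III: 2.6; IV: 5.
E[X] = 0.21·8 + 0.3·2.88 + 0.23·2.6 + 0.26·5 = 4.442.

4.4420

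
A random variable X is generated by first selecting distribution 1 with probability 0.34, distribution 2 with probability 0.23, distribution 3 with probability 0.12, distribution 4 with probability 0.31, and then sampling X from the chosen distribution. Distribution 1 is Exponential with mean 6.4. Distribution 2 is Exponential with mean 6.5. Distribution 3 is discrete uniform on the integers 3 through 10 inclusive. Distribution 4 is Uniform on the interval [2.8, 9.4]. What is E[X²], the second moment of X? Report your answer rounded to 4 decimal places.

For each component E[X²] = Var + (mean)², giving 1: 81.92; 2: 84.5; 3: 47.5; 4: 40.84.
Overall E[X²] = 0.34·81.92 + 0.23·84.5 + 0.12·47.5 + 0.31·40.84 = 65.6482.

65.6482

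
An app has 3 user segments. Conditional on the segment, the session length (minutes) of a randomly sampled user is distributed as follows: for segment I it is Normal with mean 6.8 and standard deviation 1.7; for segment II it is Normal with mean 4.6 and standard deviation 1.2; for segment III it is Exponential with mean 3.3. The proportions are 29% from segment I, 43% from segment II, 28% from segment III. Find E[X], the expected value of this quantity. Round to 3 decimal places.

Component means — I: 6.8; II: 4.6; III: 3.3.
E[X] = 0.29·6.8 + 0.43·4.6 + 0.28·3.3 = 4.874.

4.874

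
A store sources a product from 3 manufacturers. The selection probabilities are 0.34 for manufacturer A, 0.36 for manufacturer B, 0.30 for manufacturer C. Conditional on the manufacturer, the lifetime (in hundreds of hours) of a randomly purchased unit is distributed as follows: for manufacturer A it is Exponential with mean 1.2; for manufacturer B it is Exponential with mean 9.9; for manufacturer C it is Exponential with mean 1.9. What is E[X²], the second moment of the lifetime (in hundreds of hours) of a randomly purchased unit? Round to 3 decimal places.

For each component E[X²] = Var + (mean)², giving A: 2.88; B: 196.02; C: 7.22.
Overall E[X²] = 0.34·2.88 + 0.36·196.02 + 0.3·7.22 = 73.7124.

73.712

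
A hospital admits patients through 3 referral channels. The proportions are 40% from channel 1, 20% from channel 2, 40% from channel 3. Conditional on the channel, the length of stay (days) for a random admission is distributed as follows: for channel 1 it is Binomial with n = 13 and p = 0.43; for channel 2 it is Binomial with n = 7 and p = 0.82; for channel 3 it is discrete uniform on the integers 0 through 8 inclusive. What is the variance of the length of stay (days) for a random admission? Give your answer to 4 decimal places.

4.7963

Per component, 1: μ=5.59, E[X²]=34.4344; 2: μ=5.74, E[X²]=33.9808; 3: μ=4, E[X²]=22.6667.
E[X] = 0.4·5.59 + 0.2·5.74 + 0.4·4 = 4.984.
E[X²] = 0.4·34.4344 + 0.2·33.9808 + 0.4·22.6667 = 29.6366.
Var(X) = E[X²] − (E[X])² = 29.6366 − 24.8403 = 4.79633.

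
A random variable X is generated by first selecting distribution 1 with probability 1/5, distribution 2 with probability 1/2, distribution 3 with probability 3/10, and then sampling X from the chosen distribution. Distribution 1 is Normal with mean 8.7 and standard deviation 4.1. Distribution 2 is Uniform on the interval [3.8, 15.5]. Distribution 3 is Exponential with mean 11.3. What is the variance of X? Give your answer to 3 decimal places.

48.277

Per component, 1: μ=8.7, E[X²]=92.5; 2: μ=9.65, E[X²]=104.53; 3: μ=11.3, E[X²]=255.38.
E[X] = 0.2·8.7 + 0.5·9.65 + 0.3·11.3 = 9.955.
E[X²] = 0.2·92.5 + 0.5·104.53 + 0.3·255.38 = 147.379.
Var(X) = E[X²] − (E[X])² = 147.379 − 99.102 = 48.277.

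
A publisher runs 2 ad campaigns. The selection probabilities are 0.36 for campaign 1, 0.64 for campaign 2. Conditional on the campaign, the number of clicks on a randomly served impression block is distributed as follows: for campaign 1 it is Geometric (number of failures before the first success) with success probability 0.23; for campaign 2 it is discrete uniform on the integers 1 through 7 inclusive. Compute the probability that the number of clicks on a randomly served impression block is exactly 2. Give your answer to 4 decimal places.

0.1405

Conditional on each campaign, P(X = 2): 1: 0.136367; 2: 0.142857.
By total probability, P(X = 2) = 0.36·0.136367 + 0.64·0.142857 = 0.140521.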